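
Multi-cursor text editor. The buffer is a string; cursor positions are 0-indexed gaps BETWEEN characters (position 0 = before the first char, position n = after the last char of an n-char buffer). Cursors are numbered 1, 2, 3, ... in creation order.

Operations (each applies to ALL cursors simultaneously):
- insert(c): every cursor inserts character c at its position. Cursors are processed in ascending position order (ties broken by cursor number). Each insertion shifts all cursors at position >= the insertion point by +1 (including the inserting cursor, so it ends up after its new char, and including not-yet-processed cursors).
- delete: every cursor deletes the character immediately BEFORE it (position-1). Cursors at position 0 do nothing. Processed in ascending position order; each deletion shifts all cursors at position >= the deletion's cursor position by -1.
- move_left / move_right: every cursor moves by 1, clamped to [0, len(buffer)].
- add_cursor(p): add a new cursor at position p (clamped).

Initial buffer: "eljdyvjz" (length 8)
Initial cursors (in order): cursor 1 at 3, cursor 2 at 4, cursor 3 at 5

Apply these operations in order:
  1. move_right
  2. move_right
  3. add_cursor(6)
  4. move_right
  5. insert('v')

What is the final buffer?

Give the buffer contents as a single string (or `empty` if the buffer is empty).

After op 1 (move_right): buffer="eljdyvjz" (len 8), cursors c1@4 c2@5 c3@6, authorship ........
After op 2 (move_right): buffer="eljdyvjz" (len 8), cursors c1@5 c2@6 c3@7, authorship ........
After op 3 (add_cursor(6)): buffer="eljdyvjz" (len 8), cursors c1@5 c2@6 c4@6 c3@7, authorship ........
After op 4 (move_right): buffer="eljdyvjz" (len 8), cursors c1@6 c2@7 c4@7 c3@8, authorship ........
After op 5 (insert('v')): buffer="eljdyvvjvvzv" (len 12), cursors c1@7 c2@10 c4@10 c3@12, authorship ......1.24.3

Answer: eljdyvvjvvzv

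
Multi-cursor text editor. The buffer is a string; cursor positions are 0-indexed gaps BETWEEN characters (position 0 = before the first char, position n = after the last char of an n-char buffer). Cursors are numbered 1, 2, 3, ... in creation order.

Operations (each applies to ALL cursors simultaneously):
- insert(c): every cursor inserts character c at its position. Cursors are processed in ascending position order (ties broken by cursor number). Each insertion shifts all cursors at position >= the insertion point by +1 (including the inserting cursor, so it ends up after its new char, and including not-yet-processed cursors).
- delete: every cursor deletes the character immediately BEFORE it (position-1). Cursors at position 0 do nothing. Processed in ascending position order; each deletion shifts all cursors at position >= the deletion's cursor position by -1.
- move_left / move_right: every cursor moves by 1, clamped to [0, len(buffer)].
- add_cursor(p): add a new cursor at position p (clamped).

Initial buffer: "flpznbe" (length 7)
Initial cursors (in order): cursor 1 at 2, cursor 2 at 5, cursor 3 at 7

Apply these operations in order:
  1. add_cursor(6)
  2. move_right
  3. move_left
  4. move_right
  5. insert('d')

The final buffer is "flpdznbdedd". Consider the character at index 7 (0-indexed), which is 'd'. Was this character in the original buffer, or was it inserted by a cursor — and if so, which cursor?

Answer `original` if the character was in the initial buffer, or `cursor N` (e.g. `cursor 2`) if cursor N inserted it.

After op 1 (add_cursor(6)): buffer="flpznbe" (len 7), cursors c1@2 c2@5 c4@6 c3@7, authorship .......
After op 2 (move_right): buffer="flpznbe" (len 7), cursors c1@3 c2@6 c3@7 c4@7, authorship .......
After op 3 (move_left): buffer="flpznbe" (len 7), cursors c1@2 c2@5 c3@6 c4@6, authorship .......
After op 4 (move_right): buffer="flpznbe" (len 7), cursors c1@3 c2@6 c3@7 c4@7, authorship .......
After op 5 (insert('d')): buffer="flpdznbdedd" (len 11), cursors c1@4 c2@8 c3@11 c4@11, authorship ...1...2.34
Authorship (.=original, N=cursor N): . . . 1 . . . 2 . 3 4
Index 7: author = 2

Answer: cursor 2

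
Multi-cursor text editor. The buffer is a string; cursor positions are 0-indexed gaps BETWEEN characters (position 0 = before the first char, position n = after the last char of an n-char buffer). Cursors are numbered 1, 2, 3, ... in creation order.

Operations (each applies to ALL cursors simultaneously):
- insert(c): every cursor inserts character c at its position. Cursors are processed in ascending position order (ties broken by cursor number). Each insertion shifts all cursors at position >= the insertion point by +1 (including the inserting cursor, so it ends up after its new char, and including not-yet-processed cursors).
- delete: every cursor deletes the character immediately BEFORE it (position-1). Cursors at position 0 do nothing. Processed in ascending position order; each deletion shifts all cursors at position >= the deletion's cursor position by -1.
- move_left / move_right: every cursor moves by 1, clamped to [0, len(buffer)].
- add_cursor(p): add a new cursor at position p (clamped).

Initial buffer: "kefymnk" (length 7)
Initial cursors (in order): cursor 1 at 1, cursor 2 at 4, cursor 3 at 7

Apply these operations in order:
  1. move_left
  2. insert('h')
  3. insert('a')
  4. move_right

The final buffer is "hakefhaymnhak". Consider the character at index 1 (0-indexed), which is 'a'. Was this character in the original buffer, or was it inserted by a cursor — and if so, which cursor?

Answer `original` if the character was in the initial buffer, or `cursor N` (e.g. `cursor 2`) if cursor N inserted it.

Answer: cursor 1

Derivation:
After op 1 (move_left): buffer="kefymnk" (len 7), cursors c1@0 c2@3 c3@6, authorship .......
After op 2 (insert('h')): buffer="hkefhymnhk" (len 10), cursors c1@1 c2@5 c3@9, authorship 1...2...3.
After op 3 (insert('a')): buffer="hakefhaymnhak" (len 13), cursors c1@2 c2@7 c3@12, authorship 11...22...33.
After op 4 (move_right): buffer="hakefhaymnhak" (len 13), cursors c1@3 c2@8 c3@13, authorship 11...22...33.
Authorship (.=original, N=cursor N): 1 1 . . . 2 2 . . . 3 3 .
Index 1: author = 1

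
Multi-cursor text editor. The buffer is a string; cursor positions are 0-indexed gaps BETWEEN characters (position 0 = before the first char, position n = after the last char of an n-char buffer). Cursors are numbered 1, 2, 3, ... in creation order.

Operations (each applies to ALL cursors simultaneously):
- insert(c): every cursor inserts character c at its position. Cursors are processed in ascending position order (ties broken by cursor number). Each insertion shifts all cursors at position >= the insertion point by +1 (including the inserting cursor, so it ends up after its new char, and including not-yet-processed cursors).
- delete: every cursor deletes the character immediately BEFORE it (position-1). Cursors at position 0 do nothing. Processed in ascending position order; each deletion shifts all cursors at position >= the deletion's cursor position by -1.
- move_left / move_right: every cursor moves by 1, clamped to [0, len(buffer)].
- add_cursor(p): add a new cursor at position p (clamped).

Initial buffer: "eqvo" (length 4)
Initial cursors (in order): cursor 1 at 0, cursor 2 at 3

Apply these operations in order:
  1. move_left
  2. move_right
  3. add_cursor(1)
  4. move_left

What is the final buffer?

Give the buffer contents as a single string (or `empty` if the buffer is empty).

After op 1 (move_left): buffer="eqvo" (len 4), cursors c1@0 c2@2, authorship ....
After op 2 (move_right): buffer="eqvo" (len 4), cursors c1@1 c2@3, authorship ....
After op 3 (add_cursor(1)): buffer="eqvo" (len 4), cursors c1@1 c3@1 c2@3, authorship ....
After op 4 (move_left): buffer="eqvo" (len 4), cursors c1@0 c3@0 c2@2, authorship ....

Answer: eqvo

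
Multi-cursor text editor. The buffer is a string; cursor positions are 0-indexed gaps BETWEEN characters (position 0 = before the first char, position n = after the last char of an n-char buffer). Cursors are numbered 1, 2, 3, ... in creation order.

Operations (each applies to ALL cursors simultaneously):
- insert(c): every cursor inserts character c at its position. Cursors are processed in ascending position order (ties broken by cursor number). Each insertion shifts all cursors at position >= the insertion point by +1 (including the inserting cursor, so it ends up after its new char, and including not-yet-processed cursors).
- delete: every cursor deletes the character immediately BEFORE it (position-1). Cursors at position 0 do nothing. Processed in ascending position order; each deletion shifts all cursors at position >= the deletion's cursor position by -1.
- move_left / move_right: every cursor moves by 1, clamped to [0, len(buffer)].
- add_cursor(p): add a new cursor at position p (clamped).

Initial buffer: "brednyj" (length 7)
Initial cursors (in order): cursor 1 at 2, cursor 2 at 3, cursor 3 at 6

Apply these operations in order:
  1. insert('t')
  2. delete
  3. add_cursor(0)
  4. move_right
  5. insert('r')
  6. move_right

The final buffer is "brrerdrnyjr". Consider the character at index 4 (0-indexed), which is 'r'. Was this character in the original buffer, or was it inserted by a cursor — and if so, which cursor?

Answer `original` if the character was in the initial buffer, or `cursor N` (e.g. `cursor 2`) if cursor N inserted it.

Answer: cursor 1

Derivation:
After op 1 (insert('t')): buffer="brtetdnytj" (len 10), cursors c1@3 c2@5 c3@9, authorship ..1.2...3.
After op 2 (delete): buffer="brednyj" (len 7), cursors c1@2 c2@3 c3@6, authorship .......
After op 3 (add_cursor(0)): buffer="brednyj" (len 7), cursors c4@0 c1@2 c2@3 c3@6, authorship .......
After op 4 (move_right): buffer="brednyj" (len 7), cursors c4@1 c1@3 c2@4 c3@7, authorship .......
After op 5 (insert('r')): buffer="brrerdrnyjr" (len 11), cursors c4@2 c1@5 c2@7 c3@11, authorship .4..1.2...3
After op 6 (move_right): buffer="brrerdrnyjr" (len 11), cursors c4@3 c1@6 c2@8 c3@11, authorship .4..1.2...3
Authorship (.=original, N=cursor N): . 4 . . 1 . 2 . . . 3
Index 4: author = 1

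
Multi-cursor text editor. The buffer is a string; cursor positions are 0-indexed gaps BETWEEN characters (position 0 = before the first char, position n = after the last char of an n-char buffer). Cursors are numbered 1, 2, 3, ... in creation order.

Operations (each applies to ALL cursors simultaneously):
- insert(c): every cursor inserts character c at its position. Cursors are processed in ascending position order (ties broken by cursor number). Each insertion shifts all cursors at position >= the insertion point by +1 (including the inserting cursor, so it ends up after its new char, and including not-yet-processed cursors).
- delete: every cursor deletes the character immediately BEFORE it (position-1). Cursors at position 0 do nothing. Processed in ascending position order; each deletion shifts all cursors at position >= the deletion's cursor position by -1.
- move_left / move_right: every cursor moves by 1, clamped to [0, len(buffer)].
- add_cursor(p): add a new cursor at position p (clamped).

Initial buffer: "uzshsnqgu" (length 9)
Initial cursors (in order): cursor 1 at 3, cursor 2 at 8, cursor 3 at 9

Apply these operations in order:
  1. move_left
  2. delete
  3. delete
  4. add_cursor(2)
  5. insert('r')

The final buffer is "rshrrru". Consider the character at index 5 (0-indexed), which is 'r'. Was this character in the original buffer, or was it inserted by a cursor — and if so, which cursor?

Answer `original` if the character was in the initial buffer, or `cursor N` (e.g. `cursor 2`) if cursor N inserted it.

Answer: cursor 4

Derivation:
After op 1 (move_left): buffer="uzshsnqgu" (len 9), cursors c1@2 c2@7 c3@8, authorship .........
After op 2 (delete): buffer="ushsnu" (len 6), cursors c1@1 c2@5 c3@5, authorship ......
After op 3 (delete): buffer="shu" (len 3), cursors c1@0 c2@2 c3@2, authorship ...
After op 4 (add_cursor(2)): buffer="shu" (len 3), cursors c1@0 c2@2 c3@2 c4@2, authorship ...
After op 5 (insert('r')): buffer="rshrrru" (len 7), cursors c1@1 c2@6 c3@6 c4@6, authorship 1..234.
Authorship (.=original, N=cursor N): 1 . . 2 3 4 .
Index 5: author = 4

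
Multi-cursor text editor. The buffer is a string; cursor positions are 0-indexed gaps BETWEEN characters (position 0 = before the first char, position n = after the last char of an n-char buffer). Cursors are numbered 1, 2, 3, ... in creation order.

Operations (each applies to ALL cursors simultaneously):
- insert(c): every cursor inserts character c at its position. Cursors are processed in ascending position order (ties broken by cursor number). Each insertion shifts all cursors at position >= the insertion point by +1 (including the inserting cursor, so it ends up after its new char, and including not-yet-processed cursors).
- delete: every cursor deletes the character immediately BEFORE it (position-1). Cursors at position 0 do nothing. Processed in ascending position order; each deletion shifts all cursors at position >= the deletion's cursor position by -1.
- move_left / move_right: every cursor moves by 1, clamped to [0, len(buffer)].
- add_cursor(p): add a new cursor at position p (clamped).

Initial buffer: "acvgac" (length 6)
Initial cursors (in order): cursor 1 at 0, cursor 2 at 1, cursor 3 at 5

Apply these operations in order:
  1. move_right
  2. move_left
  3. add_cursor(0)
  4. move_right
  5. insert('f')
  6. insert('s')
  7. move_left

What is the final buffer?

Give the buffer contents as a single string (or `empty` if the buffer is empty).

After op 1 (move_right): buffer="acvgac" (len 6), cursors c1@1 c2@2 c3@6, authorship ......
After op 2 (move_left): buffer="acvgac" (len 6), cursors c1@0 c2@1 c3@5, authorship ......
After op 3 (add_cursor(0)): buffer="acvgac" (len 6), cursors c1@0 c4@0 c2@1 c3@5, authorship ......
After op 4 (move_right): buffer="acvgac" (len 6), cursors c1@1 c4@1 c2@2 c3@6, authorship ......
After op 5 (insert('f')): buffer="affcfvgacf" (len 10), cursors c1@3 c4@3 c2@5 c3@10, authorship .14.2....3
After op 6 (insert('s')): buffer="affsscfsvgacfs" (len 14), cursors c1@5 c4@5 c2@8 c3@14, authorship .1414.22....33
After op 7 (move_left): buffer="affsscfsvgacfs" (len 14), cursors c1@4 c4@4 c2@7 c3@13, authorship .1414.22....33

Answer: affsscfsvgacfs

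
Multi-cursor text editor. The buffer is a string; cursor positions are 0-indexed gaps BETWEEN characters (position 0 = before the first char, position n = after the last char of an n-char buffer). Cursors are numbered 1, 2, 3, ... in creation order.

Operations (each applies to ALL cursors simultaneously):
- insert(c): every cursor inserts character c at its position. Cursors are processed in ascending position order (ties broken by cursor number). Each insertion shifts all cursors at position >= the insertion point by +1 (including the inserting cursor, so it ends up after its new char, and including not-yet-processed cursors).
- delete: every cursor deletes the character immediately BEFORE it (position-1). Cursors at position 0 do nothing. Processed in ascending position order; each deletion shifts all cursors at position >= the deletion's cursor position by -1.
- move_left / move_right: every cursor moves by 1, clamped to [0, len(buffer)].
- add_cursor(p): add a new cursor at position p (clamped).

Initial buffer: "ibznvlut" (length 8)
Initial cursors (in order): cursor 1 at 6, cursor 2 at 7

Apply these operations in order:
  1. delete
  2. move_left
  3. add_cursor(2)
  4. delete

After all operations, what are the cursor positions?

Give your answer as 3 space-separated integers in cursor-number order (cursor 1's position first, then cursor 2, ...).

Answer: 1 1 1

Derivation:
After op 1 (delete): buffer="ibznvt" (len 6), cursors c1@5 c2@5, authorship ......
After op 2 (move_left): buffer="ibznvt" (len 6), cursors c1@4 c2@4, authorship ......
After op 3 (add_cursor(2)): buffer="ibznvt" (len 6), cursors c3@2 c1@4 c2@4, authorship ......
After op 4 (delete): buffer="ivt" (len 3), cursors c1@1 c2@1 c3@1, authorship ...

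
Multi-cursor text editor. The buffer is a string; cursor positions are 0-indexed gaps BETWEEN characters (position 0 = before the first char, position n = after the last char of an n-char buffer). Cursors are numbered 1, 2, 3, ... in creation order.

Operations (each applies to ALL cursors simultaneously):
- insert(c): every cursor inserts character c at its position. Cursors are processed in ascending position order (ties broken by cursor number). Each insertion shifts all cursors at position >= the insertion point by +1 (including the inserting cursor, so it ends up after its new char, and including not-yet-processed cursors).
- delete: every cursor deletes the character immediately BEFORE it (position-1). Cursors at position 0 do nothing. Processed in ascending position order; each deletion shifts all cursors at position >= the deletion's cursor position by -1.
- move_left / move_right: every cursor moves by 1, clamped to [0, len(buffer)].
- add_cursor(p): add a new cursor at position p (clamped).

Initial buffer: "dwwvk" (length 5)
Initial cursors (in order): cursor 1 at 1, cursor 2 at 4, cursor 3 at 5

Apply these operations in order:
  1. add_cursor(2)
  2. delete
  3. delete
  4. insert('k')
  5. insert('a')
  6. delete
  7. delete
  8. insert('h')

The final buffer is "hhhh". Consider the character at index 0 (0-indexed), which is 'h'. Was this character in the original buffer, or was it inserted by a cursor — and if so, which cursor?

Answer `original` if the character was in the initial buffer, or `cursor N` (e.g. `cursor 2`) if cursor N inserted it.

After op 1 (add_cursor(2)): buffer="dwwvk" (len 5), cursors c1@1 c4@2 c2@4 c3@5, authorship .....
After op 2 (delete): buffer="w" (len 1), cursors c1@0 c4@0 c2@1 c3@1, authorship .
After op 3 (delete): buffer="" (len 0), cursors c1@0 c2@0 c3@0 c4@0, authorship 
After op 4 (insert('k')): buffer="kkkk" (len 4), cursors c1@4 c2@4 c3@4 c4@4, authorship 1234
After op 5 (insert('a')): buffer="kkkkaaaa" (len 8), cursors c1@8 c2@8 c3@8 c4@8, authorship 12341234
After op 6 (delete): buffer="kkkk" (len 4), cursors c1@4 c2@4 c3@4 c4@4, authorship 1234
After op 7 (delete): buffer="" (len 0), cursors c1@0 c2@0 c3@0 c4@0, authorship 
After op 8 (insert('h')): buffer="hhhh" (len 4), cursors c1@4 c2@4 c3@4 c4@4, authorship 1234
Authorship (.=original, N=cursor N): 1 2 3 4
Index 0: author = 1

Answer: cursor 1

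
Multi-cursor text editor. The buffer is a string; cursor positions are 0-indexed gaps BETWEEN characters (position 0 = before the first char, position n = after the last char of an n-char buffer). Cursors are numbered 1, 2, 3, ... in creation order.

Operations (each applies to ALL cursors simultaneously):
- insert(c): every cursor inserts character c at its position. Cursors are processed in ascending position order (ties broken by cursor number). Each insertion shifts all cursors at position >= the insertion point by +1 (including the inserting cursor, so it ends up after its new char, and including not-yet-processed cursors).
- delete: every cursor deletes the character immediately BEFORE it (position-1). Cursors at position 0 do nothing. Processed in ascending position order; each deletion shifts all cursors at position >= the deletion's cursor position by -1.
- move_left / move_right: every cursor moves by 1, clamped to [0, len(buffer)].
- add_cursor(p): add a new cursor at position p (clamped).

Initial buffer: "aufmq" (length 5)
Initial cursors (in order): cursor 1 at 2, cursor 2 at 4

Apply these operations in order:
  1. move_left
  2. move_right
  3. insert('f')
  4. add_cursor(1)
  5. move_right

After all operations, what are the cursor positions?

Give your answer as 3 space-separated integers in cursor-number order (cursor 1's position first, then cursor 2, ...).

Answer: 4 7 2

Derivation:
After op 1 (move_left): buffer="aufmq" (len 5), cursors c1@1 c2@3, authorship .....
After op 2 (move_right): buffer="aufmq" (len 5), cursors c1@2 c2@4, authorship .....
After op 3 (insert('f')): buffer="auffmfq" (len 7), cursors c1@3 c2@6, authorship ..1..2.
After op 4 (add_cursor(1)): buffer="auffmfq" (len 7), cursors c3@1 c1@3 c2@6, authorship ..1..2.
After op 5 (move_right): buffer="auffmfq" (len 7), cursors c3@2 c1@4 c2@7, authorship ..1..2.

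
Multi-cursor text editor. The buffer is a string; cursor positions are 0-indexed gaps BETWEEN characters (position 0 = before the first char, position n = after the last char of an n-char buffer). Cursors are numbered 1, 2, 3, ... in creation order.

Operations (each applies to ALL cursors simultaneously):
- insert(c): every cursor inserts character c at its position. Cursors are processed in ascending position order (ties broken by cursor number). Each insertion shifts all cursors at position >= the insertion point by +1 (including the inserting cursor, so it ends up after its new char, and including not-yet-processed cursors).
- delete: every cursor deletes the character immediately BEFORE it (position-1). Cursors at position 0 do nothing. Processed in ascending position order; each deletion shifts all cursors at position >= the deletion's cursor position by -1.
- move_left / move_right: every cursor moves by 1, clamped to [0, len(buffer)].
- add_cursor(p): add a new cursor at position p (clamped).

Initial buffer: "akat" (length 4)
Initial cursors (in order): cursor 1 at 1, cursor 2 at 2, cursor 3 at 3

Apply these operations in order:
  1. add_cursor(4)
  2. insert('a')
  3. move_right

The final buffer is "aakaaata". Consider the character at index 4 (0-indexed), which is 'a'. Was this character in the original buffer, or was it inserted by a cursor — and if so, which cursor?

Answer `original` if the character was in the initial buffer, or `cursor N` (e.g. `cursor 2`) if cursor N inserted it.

After op 1 (add_cursor(4)): buffer="akat" (len 4), cursors c1@1 c2@2 c3@3 c4@4, authorship ....
After op 2 (insert('a')): buffer="aakaaata" (len 8), cursors c1@2 c2@4 c3@6 c4@8, authorship .1.2.3.4
After op 3 (move_right): buffer="aakaaata" (len 8), cursors c1@3 c2@5 c3@7 c4@8, authorship .1.2.3.4
Authorship (.=original, N=cursor N): . 1 . 2 . 3 . 4
Index 4: author = original

Answer: original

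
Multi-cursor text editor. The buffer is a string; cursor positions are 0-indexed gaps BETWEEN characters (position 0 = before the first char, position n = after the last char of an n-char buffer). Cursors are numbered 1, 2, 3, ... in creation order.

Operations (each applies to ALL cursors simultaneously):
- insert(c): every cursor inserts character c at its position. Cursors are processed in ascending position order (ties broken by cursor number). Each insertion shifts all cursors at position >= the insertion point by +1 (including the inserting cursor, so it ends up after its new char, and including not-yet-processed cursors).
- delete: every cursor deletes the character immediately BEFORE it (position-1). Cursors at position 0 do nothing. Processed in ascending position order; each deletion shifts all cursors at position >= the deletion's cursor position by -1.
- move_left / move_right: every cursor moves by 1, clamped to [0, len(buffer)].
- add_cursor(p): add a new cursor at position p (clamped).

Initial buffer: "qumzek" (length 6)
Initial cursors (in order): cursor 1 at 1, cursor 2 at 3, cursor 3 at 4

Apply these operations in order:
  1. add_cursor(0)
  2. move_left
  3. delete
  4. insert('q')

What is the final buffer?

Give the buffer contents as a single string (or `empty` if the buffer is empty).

After op 1 (add_cursor(0)): buffer="qumzek" (len 6), cursors c4@0 c1@1 c2@3 c3@4, authorship ......
After op 2 (move_left): buffer="qumzek" (len 6), cursors c1@0 c4@0 c2@2 c3@3, authorship ......
After op 3 (delete): buffer="qzek" (len 4), cursors c1@0 c4@0 c2@1 c3@1, authorship ....
After op 4 (insert('q')): buffer="qqqqqzek" (len 8), cursors c1@2 c4@2 c2@5 c3@5, authorship 14.23...

Answer: qqqqqzek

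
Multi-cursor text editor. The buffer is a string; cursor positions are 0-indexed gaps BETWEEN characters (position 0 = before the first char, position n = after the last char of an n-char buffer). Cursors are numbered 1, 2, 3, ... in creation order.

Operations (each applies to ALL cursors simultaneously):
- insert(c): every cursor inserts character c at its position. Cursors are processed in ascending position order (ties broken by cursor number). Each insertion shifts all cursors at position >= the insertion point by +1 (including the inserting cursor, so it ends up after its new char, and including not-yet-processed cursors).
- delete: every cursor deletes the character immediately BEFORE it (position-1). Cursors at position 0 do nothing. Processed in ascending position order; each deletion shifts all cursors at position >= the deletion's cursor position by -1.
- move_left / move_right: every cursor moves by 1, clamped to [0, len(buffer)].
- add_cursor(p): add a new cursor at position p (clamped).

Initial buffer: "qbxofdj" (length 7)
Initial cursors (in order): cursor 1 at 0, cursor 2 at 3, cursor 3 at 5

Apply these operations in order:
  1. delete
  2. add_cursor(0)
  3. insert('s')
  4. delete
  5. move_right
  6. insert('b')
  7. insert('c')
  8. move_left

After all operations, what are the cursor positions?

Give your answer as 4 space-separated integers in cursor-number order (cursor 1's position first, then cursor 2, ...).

Answer: 4 8 11 4

Derivation:
After op 1 (delete): buffer="qbodj" (len 5), cursors c1@0 c2@2 c3@3, authorship .....
After op 2 (add_cursor(0)): buffer="qbodj" (len 5), cursors c1@0 c4@0 c2@2 c3@3, authorship .....
After op 3 (insert('s')): buffer="ssqbsosdj" (len 9), cursors c1@2 c4@2 c2@5 c3@7, authorship 14..2.3..
After op 4 (delete): buffer="qbodj" (len 5), cursors c1@0 c4@0 c2@2 c3@3, authorship .....
After op 5 (move_right): buffer="qbodj" (len 5), cursors c1@1 c4@1 c2@3 c3@4, authorship .....
After op 6 (insert('b')): buffer="qbbbobdbj" (len 9), cursors c1@3 c4@3 c2@6 c3@8, authorship .14..2.3.
After op 7 (insert('c')): buffer="qbbccbobcdbcj" (len 13), cursors c1@5 c4@5 c2@9 c3@12, authorship .1414..22.33.
After op 8 (move_left): buffer="qbbccbobcdbcj" (len 13), cursors c1@4 c4@4 c2@8 c3@11, authorship .1414..22.33.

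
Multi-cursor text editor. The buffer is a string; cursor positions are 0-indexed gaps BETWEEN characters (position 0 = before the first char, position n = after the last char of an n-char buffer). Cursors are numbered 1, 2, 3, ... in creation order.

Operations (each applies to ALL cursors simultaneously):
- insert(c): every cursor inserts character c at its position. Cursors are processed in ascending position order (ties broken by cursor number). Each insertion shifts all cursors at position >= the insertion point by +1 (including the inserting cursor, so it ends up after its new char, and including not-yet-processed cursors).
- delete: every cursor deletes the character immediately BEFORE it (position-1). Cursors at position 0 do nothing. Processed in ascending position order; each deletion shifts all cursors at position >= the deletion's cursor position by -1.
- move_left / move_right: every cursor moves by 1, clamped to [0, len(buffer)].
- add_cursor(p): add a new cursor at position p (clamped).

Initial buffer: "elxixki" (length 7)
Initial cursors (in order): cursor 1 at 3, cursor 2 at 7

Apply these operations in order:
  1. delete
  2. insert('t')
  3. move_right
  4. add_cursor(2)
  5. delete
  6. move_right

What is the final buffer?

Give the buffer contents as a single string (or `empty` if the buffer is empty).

After op 1 (delete): buffer="elixk" (len 5), cursors c1@2 c2@5, authorship .....
After op 2 (insert('t')): buffer="eltixkt" (len 7), cursors c1@3 c2@7, authorship ..1...2
After op 3 (move_right): buffer="eltixkt" (len 7), cursors c1@4 c2@7, authorship ..1...2
After op 4 (add_cursor(2)): buffer="eltixkt" (len 7), cursors c3@2 c1@4 c2@7, authorship ..1...2
After op 5 (delete): buffer="etxk" (len 4), cursors c3@1 c1@2 c2@4, authorship .1..
After op 6 (move_right): buffer="etxk" (len 4), cursors c3@2 c1@3 c2@4, authorship .1..

Answer: etxk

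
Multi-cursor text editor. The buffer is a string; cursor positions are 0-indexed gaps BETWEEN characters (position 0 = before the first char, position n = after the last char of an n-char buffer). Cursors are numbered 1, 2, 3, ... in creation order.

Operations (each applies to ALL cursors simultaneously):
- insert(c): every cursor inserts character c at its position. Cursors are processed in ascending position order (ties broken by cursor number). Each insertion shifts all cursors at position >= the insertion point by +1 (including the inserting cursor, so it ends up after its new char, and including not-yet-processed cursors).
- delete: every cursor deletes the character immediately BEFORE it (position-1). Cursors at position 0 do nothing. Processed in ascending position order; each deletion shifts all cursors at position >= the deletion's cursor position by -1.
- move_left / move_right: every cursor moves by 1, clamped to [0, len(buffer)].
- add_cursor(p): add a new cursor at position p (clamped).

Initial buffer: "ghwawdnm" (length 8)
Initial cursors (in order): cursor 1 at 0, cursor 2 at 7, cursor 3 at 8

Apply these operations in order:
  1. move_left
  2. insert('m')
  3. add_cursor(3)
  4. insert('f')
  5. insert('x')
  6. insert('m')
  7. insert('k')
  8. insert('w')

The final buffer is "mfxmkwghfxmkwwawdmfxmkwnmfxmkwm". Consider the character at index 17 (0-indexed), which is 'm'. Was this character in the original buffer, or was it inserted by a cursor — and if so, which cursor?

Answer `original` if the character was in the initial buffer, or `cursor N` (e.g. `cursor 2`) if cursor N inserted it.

After op 1 (move_left): buffer="ghwawdnm" (len 8), cursors c1@0 c2@6 c3@7, authorship ........
After op 2 (insert('m')): buffer="mghwawdmnmm" (len 11), cursors c1@1 c2@8 c3@10, authorship 1......2.3.
After op 3 (add_cursor(3)): buffer="mghwawdmnmm" (len 11), cursors c1@1 c4@3 c2@8 c3@10, authorship 1......2.3.
After op 4 (insert('f')): buffer="mfghfwawdmfnmfm" (len 15), cursors c1@2 c4@5 c2@11 c3@14, authorship 11..4....22.33.
After op 5 (insert('x')): buffer="mfxghfxwawdmfxnmfxm" (len 19), cursors c1@3 c4@7 c2@14 c3@18, authorship 111..44....222.333.
After op 6 (insert('m')): buffer="mfxmghfxmwawdmfxmnmfxmm" (len 23), cursors c1@4 c4@9 c2@17 c3@22, authorship 1111..444....2222.3333.
After op 7 (insert('k')): buffer="mfxmkghfxmkwawdmfxmknmfxmkm" (len 27), cursors c1@5 c4@11 c2@20 c3@26, authorship 11111..4444....22222.33333.
After op 8 (insert('w')): buffer="mfxmkwghfxmkwwawdmfxmkwnmfxmkwm" (len 31), cursors c1@6 c4@13 c2@23 c3@30, authorship 111111..44444....222222.333333.
Authorship (.=original, N=cursor N): 1 1 1 1 1 1 . . 4 4 4 4 4 . . . . 2 2 2 2 2 2 . 3 3 3 3 3 3 .
Index 17: author = 2

Answer: cursor 2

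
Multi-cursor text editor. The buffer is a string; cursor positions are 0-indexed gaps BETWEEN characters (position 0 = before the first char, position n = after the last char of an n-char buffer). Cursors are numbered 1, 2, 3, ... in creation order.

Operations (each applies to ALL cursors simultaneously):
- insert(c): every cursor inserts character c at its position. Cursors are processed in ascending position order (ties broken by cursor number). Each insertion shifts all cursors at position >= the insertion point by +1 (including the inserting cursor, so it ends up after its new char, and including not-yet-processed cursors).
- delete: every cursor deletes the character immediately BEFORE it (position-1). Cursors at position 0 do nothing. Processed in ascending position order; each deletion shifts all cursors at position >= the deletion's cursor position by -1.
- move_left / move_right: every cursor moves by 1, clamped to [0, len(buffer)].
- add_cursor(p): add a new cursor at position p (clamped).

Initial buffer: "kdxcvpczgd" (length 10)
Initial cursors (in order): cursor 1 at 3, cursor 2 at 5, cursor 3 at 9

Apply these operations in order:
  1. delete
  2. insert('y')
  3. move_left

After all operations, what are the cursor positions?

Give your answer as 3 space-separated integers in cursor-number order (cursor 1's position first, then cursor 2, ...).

After op 1 (delete): buffer="kdcpczd" (len 7), cursors c1@2 c2@3 c3@6, authorship .......
After op 2 (insert('y')): buffer="kdycypczyd" (len 10), cursors c1@3 c2@5 c3@9, authorship ..1.2...3.
After op 3 (move_left): buffer="kdycypczyd" (len 10), cursors c1@2 c2@4 c3@8, authorship ..1.2...3.

Answer: 2 4 8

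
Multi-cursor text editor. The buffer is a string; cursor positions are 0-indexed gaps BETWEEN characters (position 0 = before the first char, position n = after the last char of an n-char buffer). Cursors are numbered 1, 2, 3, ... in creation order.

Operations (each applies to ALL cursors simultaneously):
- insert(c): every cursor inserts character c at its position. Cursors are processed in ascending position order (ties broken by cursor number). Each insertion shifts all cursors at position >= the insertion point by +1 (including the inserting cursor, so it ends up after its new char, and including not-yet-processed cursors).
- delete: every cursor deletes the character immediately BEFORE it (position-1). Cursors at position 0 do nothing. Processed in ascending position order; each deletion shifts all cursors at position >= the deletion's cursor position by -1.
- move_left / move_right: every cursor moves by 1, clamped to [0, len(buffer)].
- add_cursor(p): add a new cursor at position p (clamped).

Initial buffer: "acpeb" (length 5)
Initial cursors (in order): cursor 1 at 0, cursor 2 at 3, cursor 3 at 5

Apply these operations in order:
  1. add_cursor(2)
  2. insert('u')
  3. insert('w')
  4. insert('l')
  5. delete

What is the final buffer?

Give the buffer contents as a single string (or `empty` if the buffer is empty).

After op 1 (add_cursor(2)): buffer="acpeb" (len 5), cursors c1@0 c4@2 c2@3 c3@5, authorship .....
After op 2 (insert('u')): buffer="uacupuebu" (len 9), cursors c1@1 c4@4 c2@6 c3@9, authorship 1..4.2..3
After op 3 (insert('w')): buffer="uwacuwpuwebuw" (len 13), cursors c1@2 c4@6 c2@9 c3@13, authorship 11..44.22..33
After op 4 (insert('l')): buffer="uwlacuwlpuwlebuwl" (len 17), cursors c1@3 c4@8 c2@12 c3@17, authorship 111..444.222..333
After op 5 (delete): buffer="uwacuwpuwebuw" (len 13), cursors c1@2 c4@6 c2@9 c3@13, authorship 11..44.22..33

Answer: uwacuwpuwebuw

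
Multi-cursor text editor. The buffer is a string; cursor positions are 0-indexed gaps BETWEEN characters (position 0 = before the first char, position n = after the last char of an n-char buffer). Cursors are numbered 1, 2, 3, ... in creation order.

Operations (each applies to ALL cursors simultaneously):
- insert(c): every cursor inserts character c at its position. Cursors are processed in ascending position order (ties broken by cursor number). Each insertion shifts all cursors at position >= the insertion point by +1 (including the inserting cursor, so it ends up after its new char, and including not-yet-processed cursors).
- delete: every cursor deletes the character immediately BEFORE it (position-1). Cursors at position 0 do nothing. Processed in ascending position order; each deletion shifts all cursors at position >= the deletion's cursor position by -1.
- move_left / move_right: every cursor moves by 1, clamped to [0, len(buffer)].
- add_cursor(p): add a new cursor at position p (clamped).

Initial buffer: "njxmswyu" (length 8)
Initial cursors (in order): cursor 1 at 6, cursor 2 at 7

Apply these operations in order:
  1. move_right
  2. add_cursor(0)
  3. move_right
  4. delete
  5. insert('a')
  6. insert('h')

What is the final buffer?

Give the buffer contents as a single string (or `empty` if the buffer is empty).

After op 1 (move_right): buffer="njxmswyu" (len 8), cursors c1@7 c2@8, authorship ........
After op 2 (add_cursor(0)): buffer="njxmswyu" (len 8), cursors c3@0 c1@7 c2@8, authorship ........
After op 3 (move_right): buffer="njxmswyu" (len 8), cursors c3@1 c1@8 c2@8, authorship ........
After op 4 (delete): buffer="jxmsw" (len 5), cursors c3@0 c1@5 c2@5, authorship .....
After op 5 (insert('a')): buffer="ajxmswaa" (len 8), cursors c3@1 c1@8 c2@8, authorship 3.....12
After op 6 (insert('h')): buffer="ahjxmswaahh" (len 11), cursors c3@2 c1@11 c2@11, authorship 33.....1212

Answer: ahjxmswaahh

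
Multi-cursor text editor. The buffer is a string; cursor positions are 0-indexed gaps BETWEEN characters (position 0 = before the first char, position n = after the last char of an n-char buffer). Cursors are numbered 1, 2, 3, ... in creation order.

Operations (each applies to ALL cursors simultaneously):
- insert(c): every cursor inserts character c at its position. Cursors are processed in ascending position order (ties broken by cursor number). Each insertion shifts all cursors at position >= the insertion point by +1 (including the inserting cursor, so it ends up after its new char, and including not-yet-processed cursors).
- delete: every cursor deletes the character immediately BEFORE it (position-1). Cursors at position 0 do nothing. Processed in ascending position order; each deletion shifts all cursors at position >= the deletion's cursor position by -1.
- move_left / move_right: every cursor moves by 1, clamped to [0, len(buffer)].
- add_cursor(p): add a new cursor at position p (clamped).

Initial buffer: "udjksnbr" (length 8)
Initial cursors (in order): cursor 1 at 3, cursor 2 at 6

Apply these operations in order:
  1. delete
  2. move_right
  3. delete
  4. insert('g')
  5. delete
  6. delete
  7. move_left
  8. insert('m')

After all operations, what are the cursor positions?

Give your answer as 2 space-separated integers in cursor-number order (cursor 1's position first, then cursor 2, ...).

Answer: 2 2

Derivation:
After op 1 (delete): buffer="udksbr" (len 6), cursors c1@2 c2@4, authorship ......
After op 2 (move_right): buffer="udksbr" (len 6), cursors c1@3 c2@5, authorship ......
After op 3 (delete): buffer="udsr" (len 4), cursors c1@2 c2@3, authorship ....
After op 4 (insert('g')): buffer="udgsgr" (len 6), cursors c1@3 c2@5, authorship ..1.2.
After op 5 (delete): buffer="udsr" (len 4), cursors c1@2 c2@3, authorship ....
After op 6 (delete): buffer="ur" (len 2), cursors c1@1 c2@1, authorship ..
After op 7 (move_left): buffer="ur" (len 2), cursors c1@0 c2@0, authorship ..
After op 8 (insert('m')): buffer="mmur" (len 4), cursors c1@2 c2@2, authorship 12..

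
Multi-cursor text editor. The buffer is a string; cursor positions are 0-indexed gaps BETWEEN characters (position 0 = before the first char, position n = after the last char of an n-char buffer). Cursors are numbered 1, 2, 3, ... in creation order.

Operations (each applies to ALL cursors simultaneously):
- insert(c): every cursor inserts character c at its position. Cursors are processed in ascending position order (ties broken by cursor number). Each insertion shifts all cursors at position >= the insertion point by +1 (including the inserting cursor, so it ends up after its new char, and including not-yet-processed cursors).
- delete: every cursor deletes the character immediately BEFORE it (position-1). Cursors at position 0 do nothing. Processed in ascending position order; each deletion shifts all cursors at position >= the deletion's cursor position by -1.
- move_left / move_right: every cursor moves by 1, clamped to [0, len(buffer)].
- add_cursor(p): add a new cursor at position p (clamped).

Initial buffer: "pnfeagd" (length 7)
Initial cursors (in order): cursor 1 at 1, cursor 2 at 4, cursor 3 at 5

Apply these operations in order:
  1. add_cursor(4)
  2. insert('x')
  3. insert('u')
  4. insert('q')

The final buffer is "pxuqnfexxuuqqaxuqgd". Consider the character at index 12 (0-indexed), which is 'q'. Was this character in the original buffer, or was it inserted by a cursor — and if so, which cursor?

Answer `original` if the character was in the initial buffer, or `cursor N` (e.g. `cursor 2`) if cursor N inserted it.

Answer: cursor 4

Derivation:
After op 1 (add_cursor(4)): buffer="pnfeagd" (len 7), cursors c1@1 c2@4 c4@4 c3@5, authorship .......
After op 2 (insert('x')): buffer="pxnfexxaxgd" (len 11), cursors c1@2 c2@7 c4@7 c3@9, authorship .1...24.3..
After op 3 (insert('u')): buffer="pxunfexxuuaxugd" (len 15), cursors c1@3 c2@10 c4@10 c3@13, authorship .11...2424.33..
After op 4 (insert('q')): buffer="pxuqnfexxuuqqaxuqgd" (len 19), cursors c1@4 c2@13 c4@13 c3@17, authorship .111...242424.333..
Authorship (.=original, N=cursor N): . 1 1 1 . . . 2 4 2 4 2 4 . 3 3 3 . .
Index 12: author = 4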